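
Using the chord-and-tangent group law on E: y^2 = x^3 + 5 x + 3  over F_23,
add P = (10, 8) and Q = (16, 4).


P != Q, so use the chord formula.
s = (y2 - y1) / (x2 - x1) = (19) / (6) mod 23 = 7
x3 = s^2 - x1 - x2 mod 23 = 7^2 - 10 - 16 = 0
y3 = s (x1 - x3) - y1 mod 23 = 7 * (10 - 0) - 8 = 16

P + Q = (0, 16)


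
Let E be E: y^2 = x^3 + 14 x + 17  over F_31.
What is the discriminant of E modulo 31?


4 a^3 + 27 b^2 = 4*14^3 + 27*17^2 = 10976 + 7803 = 18779
Delta = -16 * (18779) = -300464
Delta mod 31 = 19

Delta = 19 (mod 31)


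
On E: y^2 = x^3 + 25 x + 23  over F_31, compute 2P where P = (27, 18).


Doubling: s = (3 x1^2 + a) / (2 y1)
s = (3*27^2 + 25) / (2*18) mod 31 = 27
x3 = s^2 - 2 x1 mod 31 = 27^2 - 2*27 = 24
y3 = s (x1 - x3) - y1 mod 31 = 27 * (27 - 24) - 18 = 1

2P = (24, 1)


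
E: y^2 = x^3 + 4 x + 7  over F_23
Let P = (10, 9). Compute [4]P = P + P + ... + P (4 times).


k = 4 = 100_2 (binary, LSB first: 001)
Double-and-add from P = (10, 9):
  bit 0 = 0: acc unchanged = O
  bit 1 = 0: acc unchanged = O
  bit 2 = 1: acc = O + (4, 15) = (4, 15)

4P = (4, 15)


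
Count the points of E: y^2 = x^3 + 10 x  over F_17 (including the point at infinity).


For each x in F_17, count y with y^2 = x^3 + 10 x + 0 mod 17:
  x = 0: RHS = 0, y in [0]  -> 1 point(s)
  x = 4: RHS = 2, y in [6, 11]  -> 2 point(s)
  x = 6: RHS = 4, y in [2, 15]  -> 2 point(s)
  x = 11: RHS = 13, y in [8, 9]  -> 2 point(s)
  x = 13: RHS = 15, y in [7, 10]  -> 2 point(s)
Affine points: 9. Add the point at infinity: total = 10.

#E(F_17) = 10


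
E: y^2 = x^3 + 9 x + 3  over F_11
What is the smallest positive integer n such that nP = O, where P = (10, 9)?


Compute successive multiples of P until we hit O:
  1P = (10, 9)
  2P = (0, 5)
  3P = (6, 8)
  4P = (4, 9)
  5P = (8, 2)
  6P = (8, 9)
  7P = (4, 2)
  8P = (6, 3)
  ... (continuing to 11P)
  11P = O

ord(P) = 11


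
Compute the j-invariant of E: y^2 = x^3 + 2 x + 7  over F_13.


Delta = -16(4 a^3 + 27 b^2) mod 13 = 4
-1728 * (4 a)^3 = -1728 * (4*2)^3 mod 13 = 5
j = 5 * 4^(-1) mod 13 = 11

j = 11 (mod 13)


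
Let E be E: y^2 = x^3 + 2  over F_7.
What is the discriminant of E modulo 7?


4 a^3 + 27 b^2 = 4*0^3 + 27*2^2 = 0 + 108 = 108
Delta = -16 * (108) = -1728
Delta mod 7 = 1

Delta = 1 (mod 7)


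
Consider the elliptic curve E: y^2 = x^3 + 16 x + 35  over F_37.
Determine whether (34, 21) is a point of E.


Check whether y^2 = x^3 + 16 x + 35 (mod 37) for (x, y) = (34, 21).
LHS: y^2 = 21^2 mod 37 = 34
RHS: x^3 + 16 x + 35 = 34^3 + 16*34 + 35 mod 37 = 34
LHS = RHS

Yes, on the curve


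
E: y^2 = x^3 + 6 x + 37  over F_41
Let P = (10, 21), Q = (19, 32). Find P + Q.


P != Q, so use the chord formula.
s = (y2 - y1) / (x2 - x1) = (11) / (9) mod 41 = 24
x3 = s^2 - x1 - x2 mod 41 = 24^2 - 10 - 19 = 14
y3 = s (x1 - x3) - y1 mod 41 = 24 * (10 - 14) - 21 = 6

P + Q = (14, 6)


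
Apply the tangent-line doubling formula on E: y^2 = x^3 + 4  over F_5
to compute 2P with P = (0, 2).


Doubling: s = (3 x1^2 + a) / (2 y1)
s = (3*0^2 + 0) / (2*2) mod 5 = 0
x3 = s^2 - 2 x1 mod 5 = 0^2 - 2*0 = 0
y3 = s (x1 - x3) - y1 mod 5 = 0 * (0 - 0) - 2 = 3

2P = (0, 3)


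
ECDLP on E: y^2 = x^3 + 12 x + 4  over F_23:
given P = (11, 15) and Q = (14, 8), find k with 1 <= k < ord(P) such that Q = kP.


Enumerate multiples of P until we hit Q = (14, 8):
  1P = (11, 15)
  2P = (2, 17)
  3P = (18, 7)
  4P = (0, 2)
  5P = (21, 15)
  6P = (14, 8)
Match found at i = 6.

k = 6


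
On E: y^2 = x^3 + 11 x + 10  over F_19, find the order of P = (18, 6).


Compute successive multiples of P until we hit O:
  1P = (18, 6)
  2P = (6, 8)
  3P = (4, 17)
  4P = (14, 18)
  5P = (15, 4)
  6P = (16, 8)
  7P = (5, 0)
  8P = (16, 11)
  ... (continuing to 14P)
  14P = O

ord(P) = 14


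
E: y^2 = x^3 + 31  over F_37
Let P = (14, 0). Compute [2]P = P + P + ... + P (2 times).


k = 2 = 10_2 (binary, LSB first: 01)
Double-and-add from P = (14, 0):
  bit 0 = 0: acc unchanged = O
  bit 1 = 1: acc = O + O = O

2P = O


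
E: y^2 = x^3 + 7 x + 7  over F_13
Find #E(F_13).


For each x in F_13, count y with y^2 = x^3 + 7 x + 7 mod 13:
  x = 2: RHS = 3, y in [4, 9]  -> 2 point(s)
  x = 3: RHS = 3, y in [4, 9]  -> 2 point(s)
  x = 7: RHS = 9, y in [3, 10]  -> 2 point(s)
  x = 8: RHS = 3, y in [4, 9]  -> 2 point(s)
  x = 12: RHS = 12, y in [5, 8]  -> 2 point(s)
Affine points: 10. Add the point at infinity: total = 11.

#E(F_13) = 11


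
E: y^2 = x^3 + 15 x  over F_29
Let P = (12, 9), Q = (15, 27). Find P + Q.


P != Q, so use the chord formula.
s = (y2 - y1) / (x2 - x1) = (18) / (3) mod 29 = 6
x3 = s^2 - x1 - x2 mod 29 = 6^2 - 12 - 15 = 9
y3 = s (x1 - x3) - y1 mod 29 = 6 * (12 - 9) - 9 = 9

P + Q = (9, 9)


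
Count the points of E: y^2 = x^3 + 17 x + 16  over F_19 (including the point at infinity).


For each x in F_19, count y with y^2 = x^3 + 17 x + 16 mod 19:
  x = 0: RHS = 16, y in [4, 15]  -> 2 point(s)
  x = 2: RHS = 1, y in [1, 18]  -> 2 point(s)
  x = 5: RHS = 17, y in [6, 13]  -> 2 point(s)
  x = 6: RHS = 11, y in [7, 12]  -> 2 point(s)
  x = 9: RHS = 5, y in [9, 10]  -> 2 point(s)
  x = 15: RHS = 17, y in [6, 13]  -> 2 point(s)
  x = 18: RHS = 17, y in [6, 13]  -> 2 point(s)
Affine points: 14. Add the point at infinity: total = 15.

#E(F_19) = 15


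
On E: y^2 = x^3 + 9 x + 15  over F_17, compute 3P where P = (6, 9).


k = 3 = 11_2 (binary, LSB first: 11)
Double-and-add from P = (6, 9):
  bit 0 = 1: acc = O + (6, 9) = (6, 9)
  bit 1 = 1: acc = (6, 9) + (9, 14) = (1, 5)

3P = (1, 5)


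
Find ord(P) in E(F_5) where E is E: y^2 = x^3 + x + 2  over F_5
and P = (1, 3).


Compute successive multiples of P until we hit O:
  1P = (1, 3)
  2P = (4, 0)
  3P = (1, 2)
  4P = O

ord(P) = 4


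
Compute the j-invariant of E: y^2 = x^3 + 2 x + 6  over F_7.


Delta = -16(4 a^3 + 27 b^2) mod 7 = 1
-1728 * (4 a)^3 = -1728 * (4*2)^3 mod 7 = 1
j = 1 * 1^(-1) mod 7 = 1

j = 1 (mod 7)


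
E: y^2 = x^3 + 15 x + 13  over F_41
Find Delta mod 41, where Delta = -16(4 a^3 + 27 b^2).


4 a^3 + 27 b^2 = 4*15^3 + 27*13^2 = 13500 + 4563 = 18063
Delta = -16 * (18063) = -289008
Delta mod 41 = 1

Delta = 1 (mod 41)


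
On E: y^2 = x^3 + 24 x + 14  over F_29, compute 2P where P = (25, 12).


Doubling: s = (3 x1^2 + a) / (2 y1)
s = (3*25^2 + 24) / (2*12) mod 29 = 3
x3 = s^2 - 2 x1 mod 29 = 3^2 - 2*25 = 17
y3 = s (x1 - x3) - y1 mod 29 = 3 * (25 - 17) - 12 = 12

2P = (17, 12)


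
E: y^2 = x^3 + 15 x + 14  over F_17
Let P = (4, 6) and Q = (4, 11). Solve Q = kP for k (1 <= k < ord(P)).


Enumerate multiples of P until we hit Q = (4, 11):
  1P = (4, 6)
  2P = (10, 5)
  3P = (12, 1)
  4P = (16, 10)
  5P = (16, 7)
  6P = (12, 16)
  7P = (10, 12)
  8P = (4, 11)
Match found at i = 8.

k = 8


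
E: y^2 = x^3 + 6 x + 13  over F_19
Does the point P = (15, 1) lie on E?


Check whether y^2 = x^3 + 6 x + 13 (mod 19) for (x, y) = (15, 1).
LHS: y^2 = 1^2 mod 19 = 1
RHS: x^3 + 6 x + 13 = 15^3 + 6*15 + 13 mod 19 = 1
LHS = RHS

Yes, on the curve


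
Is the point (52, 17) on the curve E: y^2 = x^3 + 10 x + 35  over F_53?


Check whether y^2 = x^3 + 10 x + 35 (mod 53) for (x, y) = (52, 17).
LHS: y^2 = 17^2 mod 53 = 24
RHS: x^3 + 10 x + 35 = 52^3 + 10*52 + 35 mod 53 = 24
LHS = RHS

Yes, on the curve


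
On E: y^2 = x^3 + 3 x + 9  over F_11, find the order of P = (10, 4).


Compute successive multiples of P until we hit O:
  1P = (10, 4)
  2P = (6, 10)
  3P = (0, 3)
  4P = (2, 10)
  5P = (3, 10)
  6P = (3, 1)
  7P = (2, 1)
  8P = (0, 8)
  ... (continuing to 11P)
  11P = O

ord(P) = 11


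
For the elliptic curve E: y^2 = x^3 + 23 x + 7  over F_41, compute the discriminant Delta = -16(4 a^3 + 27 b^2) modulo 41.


4 a^3 + 27 b^2 = 4*23^3 + 27*7^2 = 48668 + 1323 = 49991
Delta = -16 * (49991) = -799856
Delta mod 41 = 13

Delta = 13 (mod 41)


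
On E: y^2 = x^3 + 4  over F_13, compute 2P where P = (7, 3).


Doubling: s = (3 x1^2 + a) / (2 y1)
s = (3*7^2 + 0) / (2*3) mod 13 = 5
x3 = s^2 - 2 x1 mod 13 = 5^2 - 2*7 = 11
y3 = s (x1 - x3) - y1 mod 13 = 5 * (7 - 11) - 3 = 3

2P = (11, 3)


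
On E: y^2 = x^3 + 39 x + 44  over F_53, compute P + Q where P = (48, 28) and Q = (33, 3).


P != Q, so use the chord formula.
s = (y2 - y1) / (x2 - x1) = (28) / (38) mod 53 = 37
x3 = s^2 - x1 - x2 mod 53 = 37^2 - 48 - 33 = 16
y3 = s (x1 - x3) - y1 mod 53 = 37 * (48 - 16) - 28 = 43

P + Q = (16, 43)


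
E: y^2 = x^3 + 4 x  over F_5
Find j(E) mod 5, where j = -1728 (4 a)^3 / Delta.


Delta = -16(4 a^3 + 27 b^2) mod 5 = 4
-1728 * (4 a)^3 = -1728 * (4*4)^3 mod 5 = 2
j = 2 * 4^(-1) mod 5 = 3

j = 3 (mod 5)


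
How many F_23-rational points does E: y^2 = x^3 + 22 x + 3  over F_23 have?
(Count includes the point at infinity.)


For each x in F_23, count y with y^2 = x^3 + 22 x + 3 mod 23:
  x = 0: RHS = 3, y in [7, 16]  -> 2 point(s)
  x = 1: RHS = 3, y in [7, 16]  -> 2 point(s)
  x = 2: RHS = 9, y in [3, 20]  -> 2 point(s)
  x = 3: RHS = 4, y in [2, 21]  -> 2 point(s)
  x = 5: RHS = 8, y in [10, 13]  -> 2 point(s)
  x = 6: RHS = 6, y in [11, 12]  -> 2 point(s)
  x = 8: RHS = 1, y in [1, 22]  -> 2 point(s)
  x = 10: RHS = 4, y in [2, 21]  -> 2 point(s)
  x = 11: RHS = 12, y in [9, 14]  -> 2 point(s)
  x = 13: RHS = 2, y in [5, 18]  -> 2 point(s)
  x = 16: RHS = 12, y in [9, 14]  -> 2 point(s)
  x = 17: RHS = 0, y in [0]  -> 1 point(s)
  x = 19: RHS = 12, y in [9, 14]  -> 2 point(s)
  x = 20: RHS = 2, y in [5, 18]  -> 2 point(s)
  x = 22: RHS = 3, y in [7, 16]  -> 2 point(s)
Affine points: 29. Add the point at infinity: total = 30.

#E(F_23) = 30


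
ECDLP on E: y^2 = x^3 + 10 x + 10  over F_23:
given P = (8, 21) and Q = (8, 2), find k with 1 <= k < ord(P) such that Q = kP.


Enumerate multiples of P until we hit Q = (8, 2):
  1P = (8, 21)
  2P = (10, 11)
  3P = (7, 20)
  4P = (9, 1)
  5P = (15, 4)
  6P = (12, 15)
  7P = (11, 18)
  8P = (5, 22)
  9P = (5, 1)
  10P = (11, 5)
  11P = (12, 8)
  12P = (15, 19)
  13P = (9, 22)
  14P = (7, 3)
  15P = (10, 12)
  16P = (8, 2)
Match found at i = 16.

k = 16


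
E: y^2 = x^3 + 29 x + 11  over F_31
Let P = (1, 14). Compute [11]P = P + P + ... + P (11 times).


k = 11 = 1011_2 (binary, LSB first: 1101)
Double-and-add from P = (1, 14):
  bit 0 = 1: acc = O + (1, 14) = (1, 14)
  bit 1 = 1: acc = (1, 14) + (5, 8) = (4, 6)
  bit 2 = 0: acc unchanged = (4, 6)
  bit 3 = 1: acc = (4, 6) + (29, 21) = (12, 14)

11P = (12, 14)


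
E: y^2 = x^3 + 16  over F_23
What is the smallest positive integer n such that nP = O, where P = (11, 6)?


Compute successive multiples of P until we hit O:
  1P = (11, 6)
  2P = (9, 20)
  3P = (6, 5)
  4P = (18, 11)
  5P = (10, 21)
  6P = (20, 14)
  7P = (5, 7)
  8P = (0, 19)
  ... (continuing to 24P)
  24P = O

ord(P) = 24


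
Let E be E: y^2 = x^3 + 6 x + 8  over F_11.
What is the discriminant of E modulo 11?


4 a^3 + 27 b^2 = 4*6^3 + 27*8^2 = 864 + 1728 = 2592
Delta = -16 * (2592) = -41472
Delta mod 11 = 9

Delta = 9 (mod 11)


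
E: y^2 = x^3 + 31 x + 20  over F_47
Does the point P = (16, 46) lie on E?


Check whether y^2 = x^3 + 31 x + 20 (mod 47) for (x, y) = (16, 46).
LHS: y^2 = 46^2 mod 47 = 1
RHS: x^3 + 31 x + 20 = 16^3 + 31*16 + 20 mod 47 = 6
LHS != RHS

No, not on the curve


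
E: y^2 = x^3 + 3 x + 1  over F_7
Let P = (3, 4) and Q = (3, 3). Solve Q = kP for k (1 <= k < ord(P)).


Enumerate multiples of P until we hit Q = (3, 3):
  1P = (3, 4)
  2P = (5, 6)
  3P = (0, 6)
  4P = (6, 5)
  5P = (2, 1)
  6P = (4, 0)
  7P = (2, 6)
  8P = (6, 2)
  9P = (0, 1)
  10P = (5, 1)
  11P = (3, 3)
Match found at i = 11.

k = 11


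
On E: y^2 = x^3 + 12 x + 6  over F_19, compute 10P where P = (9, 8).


k = 10 = 1010_2 (binary, LSB first: 0101)
Double-and-add from P = (9, 8):
  bit 0 = 0: acc unchanged = O
  bit 1 = 1: acc = O + (6, 3) = (6, 3)
  bit 2 = 0: acc unchanged = (6, 3)
  bit 3 = 1: acc = (6, 3) + (8, 5) = (6, 16)

10P = (6, 16)


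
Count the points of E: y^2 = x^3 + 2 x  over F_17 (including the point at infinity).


For each x in F_17, count y with y^2 = x^3 + 2 x + 0 mod 17:
  x = 0: RHS = 0, y in [0]  -> 1 point(s)
  x = 3: RHS = 16, y in [4, 13]  -> 2 point(s)
  x = 4: RHS = 4, y in [2, 15]  -> 2 point(s)
  x = 5: RHS = 16, y in [4, 13]  -> 2 point(s)
  x = 7: RHS = 0, y in [0]  -> 1 point(s)
  x = 8: RHS = 1, y in [1, 16]  -> 2 point(s)
  x = 9: RHS = 16, y in [4, 13]  -> 2 point(s)
  x = 10: RHS = 0, y in [0]  -> 1 point(s)
  x = 12: RHS = 1, y in [1, 16]  -> 2 point(s)
  x = 13: RHS = 13, y in [8, 9]  -> 2 point(s)
  x = 14: RHS = 1, y in [1, 16]  -> 2 point(s)
Affine points: 19. Add the point at infinity: total = 20.

#E(F_17) = 20


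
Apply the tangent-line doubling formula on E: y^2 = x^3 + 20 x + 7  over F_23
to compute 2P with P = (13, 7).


Doubling: s = (3 x1^2 + a) / (2 y1)
s = (3*13^2 + 20) / (2*7) mod 23 = 13
x3 = s^2 - 2 x1 mod 23 = 13^2 - 2*13 = 5
y3 = s (x1 - x3) - y1 mod 23 = 13 * (13 - 5) - 7 = 5

2P = (5, 5)


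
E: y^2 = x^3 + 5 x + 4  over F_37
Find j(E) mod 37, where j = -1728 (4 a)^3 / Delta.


Delta = -16(4 a^3 + 27 b^2) mod 37 = 36
-1728 * (4 a)^3 = -1728 * (4*5)^3 mod 37 = 14
j = 14 * 36^(-1) mod 37 = 23

j = 23 (mod 37)


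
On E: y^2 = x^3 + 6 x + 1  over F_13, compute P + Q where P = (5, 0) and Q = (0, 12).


P != Q, so use the chord formula.
s = (y2 - y1) / (x2 - x1) = (12) / (8) mod 13 = 8
x3 = s^2 - x1 - x2 mod 13 = 8^2 - 5 - 0 = 7
y3 = s (x1 - x3) - y1 mod 13 = 8 * (5 - 7) - 0 = 10

P + Q = (7, 10)


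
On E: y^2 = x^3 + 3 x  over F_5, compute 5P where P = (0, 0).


k = 5 = 101_2 (binary, LSB first: 101)
Double-and-add from P = (0, 0):
  bit 0 = 1: acc = O + (0, 0) = (0, 0)
  bit 1 = 0: acc unchanged = (0, 0)
  bit 2 = 1: acc = (0, 0) + O = (0, 0)

5P = (0, 0)


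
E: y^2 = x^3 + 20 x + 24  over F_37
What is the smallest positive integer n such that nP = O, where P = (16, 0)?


Compute successive multiples of P until we hit O:
  1P = (16, 0)
  2P = O

ord(P) = 2


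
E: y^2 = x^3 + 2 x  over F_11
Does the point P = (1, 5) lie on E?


Check whether y^2 = x^3 + 2 x + 0 (mod 11) for (x, y) = (1, 5).
LHS: y^2 = 5^2 mod 11 = 3
RHS: x^3 + 2 x + 0 = 1^3 + 2*1 + 0 mod 11 = 3
LHS = RHS

Yes, on the curve


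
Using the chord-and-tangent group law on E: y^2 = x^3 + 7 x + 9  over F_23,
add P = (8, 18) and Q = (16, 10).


P != Q, so use the chord formula.
s = (y2 - y1) / (x2 - x1) = (15) / (8) mod 23 = 22
x3 = s^2 - x1 - x2 mod 23 = 22^2 - 8 - 16 = 0
y3 = s (x1 - x3) - y1 mod 23 = 22 * (8 - 0) - 18 = 20

P + Q = (0, 20)


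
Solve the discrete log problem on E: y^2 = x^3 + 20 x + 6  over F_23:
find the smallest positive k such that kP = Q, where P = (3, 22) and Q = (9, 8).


Enumerate multiples of P until we hit Q = (9, 8):
  1P = (3, 22)
  2P = (0, 11)
  3P = (13, 18)
  4P = (9, 8)
Match found at i = 4.

k = 4


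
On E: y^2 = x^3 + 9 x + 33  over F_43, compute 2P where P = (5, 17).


Doubling: s = (3 x1^2 + a) / (2 y1)
s = (3*5^2 + 9) / (2*17) mod 43 = 5
x3 = s^2 - 2 x1 mod 43 = 5^2 - 2*5 = 15
y3 = s (x1 - x3) - y1 mod 43 = 5 * (5 - 15) - 17 = 19

2P = (15, 19)


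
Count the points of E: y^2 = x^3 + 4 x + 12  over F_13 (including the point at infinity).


For each x in F_13, count y with y^2 = x^3 + 4 x + 12 mod 13:
  x = 0: RHS = 12, y in [5, 8]  -> 2 point(s)
  x = 1: RHS = 4, y in [2, 11]  -> 2 point(s)
  x = 3: RHS = 12, y in [5, 8]  -> 2 point(s)
  x = 4: RHS = 1, y in [1, 12]  -> 2 point(s)
  x = 5: RHS = 1, y in [1, 12]  -> 2 point(s)
  x = 8: RHS = 10, y in [6, 7]  -> 2 point(s)
  x = 9: RHS = 10, y in [6, 7]  -> 2 point(s)
  x = 10: RHS = 12, y in [5, 8]  -> 2 point(s)
  x = 11: RHS = 9, y in [3, 10]  -> 2 point(s)
Affine points: 18. Add the point at infinity: total = 19.

#E(F_13) = 19


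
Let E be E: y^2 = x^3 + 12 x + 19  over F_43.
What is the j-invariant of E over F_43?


Delta = -16(4 a^3 + 27 b^2) mod 43 = 13
-1728 * (4 a)^3 = -1728 * (4*12)^3 mod 43 = 32
j = 32 * 13^(-1) mod 43 = 19

j = 19 (mod 43)


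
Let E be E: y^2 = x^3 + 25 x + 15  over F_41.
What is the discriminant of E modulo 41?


4 a^3 + 27 b^2 = 4*25^3 + 27*15^2 = 62500 + 6075 = 68575
Delta = -16 * (68575) = -1097200
Delta mod 41 = 1

Delta = 1 (mod 41)


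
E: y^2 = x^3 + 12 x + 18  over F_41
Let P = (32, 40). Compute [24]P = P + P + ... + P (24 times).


k = 24 = 11000_2 (binary, LSB first: 00011)
Double-and-add from P = (32, 40):
  bit 0 = 0: acc unchanged = O
  bit 1 = 0: acc unchanged = O
  bit 2 = 0: acc unchanged = O
  bit 3 = 1: acc = O + (17, 16) = (17, 16)
  bit 4 = 1: acc = (17, 16) + (11, 13) = (3, 32)

24P = (3, 32)


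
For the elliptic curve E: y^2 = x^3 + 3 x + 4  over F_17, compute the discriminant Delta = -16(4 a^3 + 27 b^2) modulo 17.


4 a^3 + 27 b^2 = 4*3^3 + 27*4^2 = 108 + 432 = 540
Delta = -16 * (540) = -8640
Delta mod 17 = 13

Delta = 13 (mod 17)


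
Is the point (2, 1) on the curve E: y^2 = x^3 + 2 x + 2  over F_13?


Check whether y^2 = x^3 + 2 x + 2 (mod 13) for (x, y) = (2, 1).
LHS: y^2 = 1^2 mod 13 = 1
RHS: x^3 + 2 x + 2 = 2^3 + 2*2 + 2 mod 13 = 1
LHS = RHS

Yes, on the curve


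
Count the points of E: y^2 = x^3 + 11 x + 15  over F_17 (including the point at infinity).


For each x in F_17, count y with y^2 = x^3 + 11 x + 15 mod 17:
  x = 0: RHS = 15, y in [7, 10]  -> 2 point(s)
  x = 4: RHS = 4, y in [2, 15]  -> 2 point(s)
  x = 5: RHS = 8, y in [5, 12]  -> 2 point(s)
  x = 6: RHS = 8, y in [5, 12]  -> 2 point(s)
  x = 13: RHS = 9, y in [3, 14]  -> 2 point(s)
  x = 15: RHS = 2, y in [6, 11]  -> 2 point(s)
Affine points: 12. Add the point at infinity: total = 13.

#E(F_17) = 13


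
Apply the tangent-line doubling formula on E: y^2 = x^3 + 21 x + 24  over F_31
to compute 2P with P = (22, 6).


Doubling: s = (3 x1^2 + a) / (2 y1)
s = (3*22^2 + 21) / (2*6) mod 31 = 22
x3 = s^2 - 2 x1 mod 31 = 22^2 - 2*22 = 6
y3 = s (x1 - x3) - y1 mod 31 = 22 * (22 - 6) - 6 = 5

2P = (6, 5)


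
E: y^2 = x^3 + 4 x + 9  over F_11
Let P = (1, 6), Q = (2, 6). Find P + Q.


P != Q, so use the chord formula.
s = (y2 - y1) / (x2 - x1) = (0) / (1) mod 11 = 0
x3 = s^2 - x1 - x2 mod 11 = 0^2 - 1 - 2 = 8
y3 = s (x1 - x3) - y1 mod 11 = 0 * (1 - 8) - 6 = 5

P + Q = (8, 5)


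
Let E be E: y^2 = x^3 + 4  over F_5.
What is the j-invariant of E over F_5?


Delta = -16(4 a^3 + 27 b^2) mod 5 = 3
-1728 * (4 a)^3 = -1728 * (4*0)^3 mod 5 = 0
j = 0 * 3^(-1) mod 5 = 0

j = 0 (mod 5)


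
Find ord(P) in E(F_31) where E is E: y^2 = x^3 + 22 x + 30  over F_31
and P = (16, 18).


Compute successive multiples of P until we hit O:
  1P = (16, 18)
  2P = (8, 6)
  3P = (17, 27)
  4P = (17, 4)
  5P = (8, 25)
  6P = (16, 13)
  7P = O

ord(P) = 7


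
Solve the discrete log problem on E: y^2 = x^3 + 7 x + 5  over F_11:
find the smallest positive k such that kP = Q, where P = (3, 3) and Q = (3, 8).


Enumerate multiples of P until we hit Q = (3, 8):
  1P = (3, 3)
  2P = (9, 7)
  3P = (8, 1)
  4P = (5, 0)
  5P = (8, 10)
  6P = (9, 4)
  7P = (3, 8)
Match found at i = 7.

k = 7


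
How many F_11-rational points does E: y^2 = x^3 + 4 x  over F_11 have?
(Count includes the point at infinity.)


For each x in F_11, count y with y^2 = x^3 + 4 x + 0 mod 11:
  x = 0: RHS = 0, y in [0]  -> 1 point(s)
  x = 1: RHS = 5, y in [4, 7]  -> 2 point(s)
  x = 2: RHS = 5, y in [4, 7]  -> 2 point(s)
  x = 4: RHS = 3, y in [5, 6]  -> 2 point(s)
  x = 6: RHS = 9, y in [3, 8]  -> 2 point(s)
  x = 8: RHS = 5, y in [4, 7]  -> 2 point(s)
Affine points: 11. Add the point at infinity: total = 12.

#E(F_11) = 12


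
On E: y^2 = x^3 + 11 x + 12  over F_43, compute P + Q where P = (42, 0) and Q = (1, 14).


P != Q, so use the chord formula.
s = (y2 - y1) / (x2 - x1) = (14) / (2) mod 43 = 7
x3 = s^2 - x1 - x2 mod 43 = 7^2 - 42 - 1 = 6
y3 = s (x1 - x3) - y1 mod 43 = 7 * (42 - 6) - 0 = 37

P + Q = (6, 37)


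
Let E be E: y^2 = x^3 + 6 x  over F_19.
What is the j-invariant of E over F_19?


Delta = -16(4 a^3 + 27 b^2) mod 19 = 8
-1728 * (4 a)^3 = -1728 * (4*6)^3 mod 19 = 11
j = 11 * 8^(-1) mod 19 = 18

j = 18 (mod 19)


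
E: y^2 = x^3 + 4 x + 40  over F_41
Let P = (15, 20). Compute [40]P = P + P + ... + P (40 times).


k = 40 = 101000_2 (binary, LSB first: 000101)
Double-and-add from P = (15, 20):
  bit 0 = 0: acc unchanged = O
  bit 1 = 0: acc unchanged = O
  bit 2 = 0: acc unchanged = O
  bit 3 = 1: acc = O + (30, 10) = (30, 10)
  bit 4 = 0: acc unchanged = (30, 10)
  bit 5 = 1: acc = (30, 10) + (31, 36) = (0, 32)

40P = (0, 32)


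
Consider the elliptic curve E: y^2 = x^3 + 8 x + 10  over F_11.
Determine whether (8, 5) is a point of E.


Check whether y^2 = x^3 + 8 x + 10 (mod 11) for (x, y) = (8, 5).
LHS: y^2 = 5^2 mod 11 = 3
RHS: x^3 + 8 x + 10 = 8^3 + 8*8 + 10 mod 11 = 3
LHS = RHS

Yes, on the curve


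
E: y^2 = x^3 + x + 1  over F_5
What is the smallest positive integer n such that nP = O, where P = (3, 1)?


Compute successive multiples of P until we hit O:
  1P = (3, 1)
  2P = (0, 1)
  3P = (2, 4)
  4P = (4, 2)
  5P = (4, 3)
  6P = (2, 1)
  7P = (0, 4)
  8P = (3, 4)
  ... (continuing to 9P)
  9P = O

ord(P) = 9


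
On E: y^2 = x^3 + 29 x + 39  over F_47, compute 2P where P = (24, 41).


Doubling: s = (3 x1^2 + a) / (2 y1)
s = (3*24^2 + 29) / (2*41) mod 47 = 22
x3 = s^2 - 2 x1 mod 47 = 22^2 - 2*24 = 13
y3 = s (x1 - x3) - y1 mod 47 = 22 * (24 - 13) - 41 = 13

2P = (13, 13)


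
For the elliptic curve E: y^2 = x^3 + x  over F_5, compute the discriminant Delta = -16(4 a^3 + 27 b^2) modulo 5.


4 a^3 + 27 b^2 = 4*1^3 + 27*0^2 = 4 + 0 = 4
Delta = -16 * (4) = -64
Delta mod 5 = 1

Delta = 1 (mod 5)


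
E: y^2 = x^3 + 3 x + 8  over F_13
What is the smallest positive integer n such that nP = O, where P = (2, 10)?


Compute successive multiples of P until we hit O:
  1P = (2, 10)
  2P = (12, 2)
  3P = (9, 6)
  4P = (1, 8)
  5P = (1, 5)
  6P = (9, 7)
  7P = (12, 11)
  8P = (2, 3)
  ... (continuing to 9P)
  9P = O

ord(P) = 9


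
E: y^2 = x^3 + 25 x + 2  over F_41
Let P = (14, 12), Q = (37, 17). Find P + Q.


P != Q, so use the chord formula.
s = (y2 - y1) / (x2 - x1) = (5) / (23) mod 41 = 2
x3 = s^2 - x1 - x2 mod 41 = 2^2 - 14 - 37 = 35
y3 = s (x1 - x3) - y1 mod 41 = 2 * (14 - 35) - 12 = 28

P + Q = (35, 28)


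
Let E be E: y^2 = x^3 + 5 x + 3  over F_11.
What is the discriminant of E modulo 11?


4 a^3 + 27 b^2 = 4*5^3 + 27*3^2 = 500 + 243 = 743
Delta = -16 * (743) = -11888
Delta mod 11 = 3

Delta = 3 (mod 11)


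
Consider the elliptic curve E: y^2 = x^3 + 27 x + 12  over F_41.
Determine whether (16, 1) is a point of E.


Check whether y^2 = x^3 + 27 x + 12 (mod 41) for (x, y) = (16, 1).
LHS: y^2 = 1^2 mod 41 = 1
RHS: x^3 + 27 x + 12 = 16^3 + 27*16 + 12 mod 41 = 30
LHS != RHS

No, not on the curve


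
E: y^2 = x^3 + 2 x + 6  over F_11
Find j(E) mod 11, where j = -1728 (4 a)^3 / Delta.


Delta = -16(4 a^3 + 27 b^2) mod 11 = 7
-1728 * (4 a)^3 = -1728 * (4*2)^3 mod 11 = 5
j = 5 * 7^(-1) mod 11 = 7

j = 7 (mod 11)


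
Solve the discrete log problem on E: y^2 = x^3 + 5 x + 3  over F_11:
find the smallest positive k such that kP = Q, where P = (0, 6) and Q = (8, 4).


Enumerate multiples of P until we hit Q = (8, 4):
  1P = (0, 6)
  2P = (3, 1)
  3P = (1, 3)
  4P = (8, 7)
  5P = (8, 4)
Match found at i = 5.

k = 5


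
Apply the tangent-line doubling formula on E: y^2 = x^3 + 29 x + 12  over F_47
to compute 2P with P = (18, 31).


Doubling: s = (3 x1^2 + a) / (2 y1)
s = (3*18^2 + 29) / (2*31) mod 47 = 26
x3 = s^2 - 2 x1 mod 47 = 26^2 - 2*18 = 29
y3 = s (x1 - x3) - y1 mod 47 = 26 * (18 - 29) - 31 = 12

2P = (29, 12)


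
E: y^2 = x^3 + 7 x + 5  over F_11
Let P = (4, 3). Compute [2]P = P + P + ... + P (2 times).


k = 2 = 10_2 (binary, LSB first: 01)
Double-and-add from P = (4, 3):
  bit 0 = 0: acc unchanged = O
  bit 1 = 1: acc = O + (3, 8) = (3, 8)

2P = (3, 8)


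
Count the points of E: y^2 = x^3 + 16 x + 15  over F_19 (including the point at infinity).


For each x in F_19, count y with y^2 = x^3 + 16 x + 15 mod 19:
  x = 2: RHS = 17, y in [6, 13]  -> 2 point(s)
  x = 5: RHS = 11, y in [7, 12]  -> 2 point(s)
  x = 6: RHS = 4, y in [2, 17]  -> 2 point(s)
  x = 8: RHS = 9, y in [3, 16]  -> 2 point(s)
  x = 10: RHS = 16, y in [4, 15]  -> 2 point(s)
  x = 12: RHS = 16, y in [4, 15]  -> 2 point(s)
  x = 13: RHS = 7, y in [8, 11]  -> 2 point(s)
  x = 14: RHS = 0, y in [0]  -> 1 point(s)
  x = 15: RHS = 1, y in [1, 18]  -> 2 point(s)
  x = 16: RHS = 16, y in [4, 15]  -> 2 point(s)
  x = 18: RHS = 17, y in [6, 13]  -> 2 point(s)
Affine points: 21. Add the point at infinity: total = 22.

#E(F_19) = 22


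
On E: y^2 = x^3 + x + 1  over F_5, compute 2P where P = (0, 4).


Doubling: s = (3 x1^2 + a) / (2 y1)
s = (3*0^2 + 1) / (2*4) mod 5 = 2
x3 = s^2 - 2 x1 mod 5 = 2^2 - 2*0 = 4
y3 = s (x1 - x3) - y1 mod 5 = 2 * (0 - 4) - 4 = 3

2P = (4, 3)


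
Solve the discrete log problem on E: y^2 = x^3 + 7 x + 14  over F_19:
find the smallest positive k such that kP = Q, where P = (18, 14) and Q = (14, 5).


Enumerate multiples of P until we hit Q = (14, 5):
  1P = (18, 14)
  2P = (3, 9)
  3P = (15, 6)
  4P = (10, 1)
  5P = (7, 11)
  6P = (17, 7)
  7P = (14, 14)
  8P = (6, 5)
  9P = (11, 15)
  10P = (16, 2)
  11P = (2, 6)
  12P = (4, 12)
  13P = (4, 7)
  14P = (2, 13)
  15P = (16, 17)
  16P = (11, 4)
  17P = (6, 14)
  18P = (14, 5)
Match found at i = 18.

k = 18


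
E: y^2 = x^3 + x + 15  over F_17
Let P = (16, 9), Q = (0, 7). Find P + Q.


P != Q, so use the chord formula.
s = (y2 - y1) / (x2 - x1) = (15) / (1) mod 17 = 15
x3 = s^2 - x1 - x2 mod 17 = 15^2 - 16 - 0 = 5
y3 = s (x1 - x3) - y1 mod 17 = 15 * (16 - 5) - 9 = 3

P + Q = (5, 3)


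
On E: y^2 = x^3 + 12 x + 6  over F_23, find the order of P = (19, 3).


Compute successive multiples of P until we hit O:
  1P = (19, 3)
  2P = (16, 4)
  3P = (6, 8)
  4P = (4, 16)
  5P = (3, 0)
  6P = (4, 7)
  7P = (6, 15)
  8P = (16, 19)
  ... (continuing to 10P)
  10P = O

ord(P) = 10


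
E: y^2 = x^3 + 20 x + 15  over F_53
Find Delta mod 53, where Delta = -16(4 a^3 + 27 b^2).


4 a^3 + 27 b^2 = 4*20^3 + 27*15^2 = 32000 + 6075 = 38075
Delta = -16 * (38075) = -609200
Delta mod 53 = 35

Delta = 35 (mod 53)


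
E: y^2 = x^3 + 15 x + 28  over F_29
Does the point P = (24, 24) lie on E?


Check whether y^2 = x^3 + 15 x + 28 (mod 29) for (x, y) = (24, 24).
LHS: y^2 = 24^2 mod 29 = 25
RHS: x^3 + 15 x + 28 = 24^3 + 15*24 + 28 mod 29 = 2
LHS != RHS

No, not on the curve


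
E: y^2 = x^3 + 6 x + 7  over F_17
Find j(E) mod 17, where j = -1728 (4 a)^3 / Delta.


Delta = -16(4 a^3 + 27 b^2) mod 17 = 11
-1728 * (4 a)^3 = -1728 * (4*6)^3 mod 17 = 1
j = 1 * 11^(-1) mod 17 = 14

j = 14 (mod 17)


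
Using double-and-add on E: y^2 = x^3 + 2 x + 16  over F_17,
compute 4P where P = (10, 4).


k = 4 = 100_2 (binary, LSB first: 001)
Double-and-add from P = (10, 4):
  bit 0 = 0: acc unchanged = O
  bit 1 = 0: acc unchanged = O
  bit 2 = 1: acc = O + (10, 4) = (10, 4)

4P = (10, 4)


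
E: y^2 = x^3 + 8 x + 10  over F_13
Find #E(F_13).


For each x in F_13, count y with y^2 = x^3 + 8 x + 10 mod 13:
  x = 0: RHS = 10, y in [6, 7]  -> 2 point(s)
  x = 3: RHS = 9, y in [3, 10]  -> 2 point(s)
  x = 6: RHS = 1, y in [1, 12]  -> 2 point(s)
  x = 8: RHS = 1, y in [1, 12]  -> 2 point(s)
  x = 11: RHS = 12, y in [5, 8]  -> 2 point(s)
  x = 12: RHS = 1, y in [1, 12]  -> 2 point(s)
Affine points: 12. Add the point at infinity: total = 13.

#E(F_13) = 13


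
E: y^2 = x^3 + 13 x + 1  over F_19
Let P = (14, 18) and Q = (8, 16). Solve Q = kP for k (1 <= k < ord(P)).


Enumerate multiples of P until we hit Q = (8, 16):
  1P = (14, 18)
  2P = (8, 3)
  3P = (8, 16)
Match found at i = 3.

k = 3


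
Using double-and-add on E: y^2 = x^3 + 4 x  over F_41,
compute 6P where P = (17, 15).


k = 6 = 110_2 (binary, LSB first: 011)
Double-and-add from P = (17, 15):
  bit 0 = 0: acc unchanged = O
  bit 1 = 1: acc = O + (39, 5) = (39, 5)
  bit 2 = 1: acc = (39, 5) + (0, 0) = (39, 36)

6P = (39, 36)


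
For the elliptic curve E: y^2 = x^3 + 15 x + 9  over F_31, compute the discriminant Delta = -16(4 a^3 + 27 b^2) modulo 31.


4 a^3 + 27 b^2 = 4*15^3 + 27*9^2 = 13500 + 2187 = 15687
Delta = -16 * (15687) = -250992
Delta mod 31 = 15

Delta = 15 (mod 31)


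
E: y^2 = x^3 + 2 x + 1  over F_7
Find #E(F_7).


For each x in F_7, count y with y^2 = x^3 + 2 x + 1 mod 7:
  x = 0: RHS = 1, y in [1, 6]  -> 2 point(s)
  x = 1: RHS = 4, y in [2, 5]  -> 2 point(s)
Affine points: 4. Add the point at infinity: total = 5.

#E(F_7) = 5


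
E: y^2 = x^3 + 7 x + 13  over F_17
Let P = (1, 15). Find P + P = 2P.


Doubling: s = (3 x1^2 + a) / (2 y1)
s = (3*1^2 + 7) / (2*15) mod 17 = 6
x3 = s^2 - 2 x1 mod 17 = 6^2 - 2*1 = 0
y3 = s (x1 - x3) - y1 mod 17 = 6 * (1 - 0) - 15 = 8

2P = (0, 8)


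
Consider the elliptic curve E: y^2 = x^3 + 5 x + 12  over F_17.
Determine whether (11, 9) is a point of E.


Check whether y^2 = x^3 + 5 x + 12 (mod 17) for (x, y) = (11, 9).
LHS: y^2 = 9^2 mod 17 = 13
RHS: x^3 + 5 x + 12 = 11^3 + 5*11 + 12 mod 17 = 4
LHS != RHS

No, not on the curve


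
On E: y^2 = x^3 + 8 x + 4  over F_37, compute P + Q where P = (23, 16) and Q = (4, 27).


P != Q, so use the chord formula.
s = (y2 - y1) / (x2 - x1) = (11) / (18) mod 37 = 15
x3 = s^2 - x1 - x2 mod 37 = 15^2 - 23 - 4 = 13
y3 = s (x1 - x3) - y1 mod 37 = 15 * (23 - 13) - 16 = 23

P + Q = (13, 23)


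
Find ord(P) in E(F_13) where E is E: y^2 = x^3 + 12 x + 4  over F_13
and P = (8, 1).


Compute successive multiples of P until we hit O:
  1P = (8, 1)
  2P = (1, 11)
  3P = (1, 2)
  4P = (8, 12)
  5P = O

ord(P) = 5


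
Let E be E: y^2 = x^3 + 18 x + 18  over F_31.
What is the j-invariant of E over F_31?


Delta = -16(4 a^3 + 27 b^2) mod 31 = 20
-1728 * (4 a)^3 = -1728 * (4*18)^3 mod 31 = 2
j = 2 * 20^(-1) mod 31 = 28

j = 28 (mod 31)


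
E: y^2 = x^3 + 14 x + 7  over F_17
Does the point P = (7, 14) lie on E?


Check whether y^2 = x^3 + 14 x + 7 (mod 17) for (x, y) = (7, 14).
LHS: y^2 = 14^2 mod 17 = 9
RHS: x^3 + 14 x + 7 = 7^3 + 14*7 + 7 mod 17 = 6
LHS != RHS

No, not on the curve


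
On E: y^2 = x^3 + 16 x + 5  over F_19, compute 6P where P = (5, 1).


k = 6 = 110_2 (binary, LSB first: 011)
Double-and-add from P = (5, 1):
  bit 0 = 0: acc unchanged = O
  bit 1 = 1: acc = O + (13, 15) = (13, 15)
  bit 2 = 1: acc = (13, 15) + (10, 5) = (5, 18)

6P = (5, 18)


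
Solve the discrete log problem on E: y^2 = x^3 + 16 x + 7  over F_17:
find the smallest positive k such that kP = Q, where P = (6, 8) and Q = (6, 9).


Enumerate multiples of P until we hit Q = (6, 9):
  1P = (6, 8)
  2P = (13, 10)
  3P = (13, 7)
  4P = (6, 9)
Match found at i = 4.

k = 4


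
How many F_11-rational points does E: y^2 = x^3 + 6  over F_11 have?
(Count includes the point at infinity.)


For each x in F_11, count y with y^2 = x^3 + 0 x + 6 mod 11:
  x = 2: RHS = 3, y in [5, 6]  -> 2 point(s)
  x = 3: RHS = 0, y in [0]  -> 1 point(s)
  x = 4: RHS = 4, y in [2, 9]  -> 2 point(s)
  x = 8: RHS = 1, y in [1, 10]  -> 2 point(s)
  x = 9: RHS = 9, y in [3, 8]  -> 2 point(s)
  x = 10: RHS = 5, y in [4, 7]  -> 2 point(s)
Affine points: 11. Add the point at infinity: total = 12.

#E(F_11) = 12


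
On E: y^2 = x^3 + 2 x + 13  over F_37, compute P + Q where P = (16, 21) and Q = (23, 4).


P != Q, so use the chord formula.
s = (y2 - y1) / (x2 - x1) = (20) / (7) mod 37 = 24
x3 = s^2 - x1 - x2 mod 37 = 24^2 - 16 - 23 = 19
y3 = s (x1 - x3) - y1 mod 37 = 24 * (16 - 19) - 21 = 18

P + Q = (19, 18)


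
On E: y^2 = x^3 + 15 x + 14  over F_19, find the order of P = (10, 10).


Compute successive multiples of P until we hit O:
  1P = (10, 10)
  2P = (6, 15)
  3P = (1, 12)
  4P = (5, 10)
  5P = (4, 9)
  6P = (14, 2)
  7P = (18, 6)
  8P = (15, 2)
  ... (continuing to 24P)
  24P = O

ord(P) = 24


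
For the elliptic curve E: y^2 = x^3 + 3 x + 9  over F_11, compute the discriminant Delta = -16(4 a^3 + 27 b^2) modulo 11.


4 a^3 + 27 b^2 = 4*3^3 + 27*9^2 = 108 + 2187 = 2295
Delta = -16 * (2295) = -36720
Delta mod 11 = 9

Delta = 9 (mod 11)


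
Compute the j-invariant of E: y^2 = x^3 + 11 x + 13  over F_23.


Delta = -16(4 a^3 + 27 b^2) mod 23 = 2
-1728 * (4 a)^3 = -1728 * (4*11)^3 mod 23 = 1
j = 1 * 2^(-1) mod 23 = 12

j = 12 (mod 23)


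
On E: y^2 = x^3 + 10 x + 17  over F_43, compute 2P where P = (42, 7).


Doubling: s = (3 x1^2 + a) / (2 y1)
s = (3*42^2 + 10) / (2*7) mod 43 = 4
x3 = s^2 - 2 x1 mod 43 = 4^2 - 2*42 = 18
y3 = s (x1 - x3) - y1 mod 43 = 4 * (42 - 18) - 7 = 3

2P = (18, 3)


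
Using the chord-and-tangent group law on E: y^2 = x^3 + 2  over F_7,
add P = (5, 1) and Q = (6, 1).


P != Q, so use the chord formula.
s = (y2 - y1) / (x2 - x1) = (0) / (1) mod 7 = 0
x3 = s^2 - x1 - x2 mod 7 = 0^2 - 5 - 6 = 3
y3 = s (x1 - x3) - y1 mod 7 = 0 * (5 - 3) - 1 = 6

P + Q = (3, 6)


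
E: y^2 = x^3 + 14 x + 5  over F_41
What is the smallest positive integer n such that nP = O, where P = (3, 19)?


Compute successive multiples of P until we hit O:
  1P = (3, 19)
  2P = (35, 22)
  3P = (35, 19)
  4P = (3, 22)
  5P = O

ord(P) = 5


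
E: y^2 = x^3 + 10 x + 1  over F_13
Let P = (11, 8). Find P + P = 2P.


Doubling: s = (3 x1^2 + a) / (2 y1)
s = (3*11^2 + 10) / (2*8) mod 13 = 3
x3 = s^2 - 2 x1 mod 13 = 3^2 - 2*11 = 0
y3 = s (x1 - x3) - y1 mod 13 = 3 * (11 - 0) - 8 = 12

2P = (0, 12)


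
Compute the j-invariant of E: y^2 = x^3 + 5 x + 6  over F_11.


Delta = -16(4 a^3 + 27 b^2) mod 11 = 10
-1728 * (4 a)^3 = -1728 * (4*5)^3 mod 11 = 8
j = 8 * 10^(-1) mod 11 = 3

j = 3 (mod 11)


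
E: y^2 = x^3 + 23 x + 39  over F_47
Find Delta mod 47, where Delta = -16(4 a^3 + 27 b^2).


4 a^3 + 27 b^2 = 4*23^3 + 27*39^2 = 48668 + 41067 = 89735
Delta = -16 * (89735) = -1435760
Delta mod 47 = 43

Delta = 43 (mod 47)


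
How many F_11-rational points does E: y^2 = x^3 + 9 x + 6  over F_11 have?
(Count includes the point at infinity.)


For each x in F_11, count y with y^2 = x^3 + 9 x + 6 mod 11:
  x = 1: RHS = 5, y in [4, 7]  -> 2 point(s)
  x = 3: RHS = 5, y in [4, 7]  -> 2 point(s)
  x = 5: RHS = 0, y in [0]  -> 1 point(s)
  x = 6: RHS = 1, y in [1, 10]  -> 2 point(s)
  x = 7: RHS = 5, y in [4, 7]  -> 2 point(s)
Affine points: 9. Add the point at infinity: total = 10.

#E(F_11) = 10


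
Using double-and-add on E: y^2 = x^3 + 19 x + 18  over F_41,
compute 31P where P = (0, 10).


k = 31 = 11111_2 (binary, LSB first: 11111)
Double-and-add from P = (0, 10):
  bit 0 = 1: acc = O + (0, 10) = (0, 10)
  bit 1 = 1: acc = (0, 10) + (9, 4) = (37, 1)
  bit 2 = 1: acc = (37, 1) + (27, 1) = (18, 40)
  bit 3 = 1: acc = (18, 40) + (3, 26) = (38, 37)
  bit 4 = 1: acc = (38, 37) + (2, 8) = (33, 16)

31P = (33, 16)


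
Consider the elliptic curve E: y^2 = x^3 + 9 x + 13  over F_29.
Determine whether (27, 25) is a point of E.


Check whether y^2 = x^3 + 9 x + 13 (mod 29) for (x, y) = (27, 25).
LHS: y^2 = 25^2 mod 29 = 16
RHS: x^3 + 9 x + 13 = 27^3 + 9*27 + 13 mod 29 = 16
LHS = RHS

Yes, on the curve


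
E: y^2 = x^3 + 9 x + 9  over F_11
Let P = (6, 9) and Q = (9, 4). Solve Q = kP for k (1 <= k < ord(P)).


Enumerate multiples of P until we hit Q = (9, 4):
  1P = (6, 9)
  2P = (0, 8)
  3P = (9, 7)
  4P = (5, 5)
  5P = (5, 6)
  6P = (9, 4)
Match found at i = 6.

k = 6


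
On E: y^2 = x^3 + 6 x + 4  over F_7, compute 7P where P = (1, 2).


k = 7 = 111_2 (binary, LSB first: 111)
Double-and-add from P = (1, 2):
  bit 0 = 1: acc = O + (1, 2) = (1, 2)
  bit 1 = 1: acc = (1, 2) + (0, 2) = (6, 5)
  bit 2 = 1: acc = (6, 5) + (4, 6) = (6, 2)

7P = (6, 2)


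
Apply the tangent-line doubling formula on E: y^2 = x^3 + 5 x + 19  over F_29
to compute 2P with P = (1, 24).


Doubling: s = (3 x1^2 + a) / (2 y1)
s = (3*1^2 + 5) / (2*24) mod 29 = 5
x3 = s^2 - 2 x1 mod 29 = 5^2 - 2*1 = 23
y3 = s (x1 - x3) - y1 mod 29 = 5 * (1 - 23) - 24 = 11

2P = (23, 11)


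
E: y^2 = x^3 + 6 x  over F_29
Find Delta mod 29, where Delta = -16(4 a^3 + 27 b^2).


4 a^3 + 27 b^2 = 4*6^3 + 27*0^2 = 864 + 0 = 864
Delta = -16 * (864) = -13824
Delta mod 29 = 9

Delta = 9 (mod 29)


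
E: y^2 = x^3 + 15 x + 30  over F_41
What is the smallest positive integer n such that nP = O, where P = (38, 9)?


Compute successive multiples of P until we hit O:
  1P = (38, 9)
  2P = (16, 15)
  3P = (3, 15)
  4P = (1, 28)
  5P = (22, 26)
  6P = (14, 27)
  7P = (28, 4)
  8P = (6, 7)
  ... (continuing to 45P)
  45P = O

ord(P) = 45


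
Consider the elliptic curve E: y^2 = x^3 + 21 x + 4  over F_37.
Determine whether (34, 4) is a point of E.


Check whether y^2 = x^3 + 21 x + 4 (mod 37) for (x, y) = (34, 4).
LHS: y^2 = 4^2 mod 37 = 16
RHS: x^3 + 21 x + 4 = 34^3 + 21*34 + 4 mod 37 = 25
LHS != RHS

No, not on the curve


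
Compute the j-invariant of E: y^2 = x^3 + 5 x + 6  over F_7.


Delta = -16(4 a^3 + 27 b^2) mod 7 = 3
-1728 * (4 a)^3 = -1728 * (4*5)^3 mod 7 = 6
j = 6 * 3^(-1) mod 7 = 2

j = 2 (mod 7)


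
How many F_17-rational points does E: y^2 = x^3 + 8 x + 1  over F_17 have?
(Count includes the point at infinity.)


For each x in F_17, count y with y^2 = x^3 + 8 x + 1 mod 17:
  x = 0: RHS = 1, y in [1, 16]  -> 2 point(s)
  x = 2: RHS = 8, y in [5, 12]  -> 2 point(s)
  x = 3: RHS = 1, y in [1, 16]  -> 2 point(s)
  x = 5: RHS = 13, y in [8, 9]  -> 2 point(s)
  x = 7: RHS = 9, y in [3, 14]  -> 2 point(s)
  x = 8: RHS = 16, y in [4, 13]  -> 2 point(s)
  x = 11: RHS = 9, y in [3, 14]  -> 2 point(s)
  x = 14: RHS = 1, y in [1, 16]  -> 2 point(s)
  x = 16: RHS = 9, y in [3, 14]  -> 2 point(s)
Affine points: 18. Add the point at infinity: total = 19.

#E(F_17) = 19


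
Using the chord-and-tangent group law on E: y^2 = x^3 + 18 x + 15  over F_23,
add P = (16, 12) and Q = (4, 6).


P != Q, so use the chord formula.
s = (y2 - y1) / (x2 - x1) = (17) / (11) mod 23 = 12
x3 = s^2 - x1 - x2 mod 23 = 12^2 - 16 - 4 = 9
y3 = s (x1 - x3) - y1 mod 23 = 12 * (16 - 9) - 12 = 3

P + Q = (9, 3)


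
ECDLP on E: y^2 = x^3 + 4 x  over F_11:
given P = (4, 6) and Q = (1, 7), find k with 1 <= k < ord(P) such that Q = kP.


Enumerate multiples of P until we hit Q = (1, 7):
  1P = (4, 6)
  2P = (1, 7)
Match found at i = 2.

k = 2


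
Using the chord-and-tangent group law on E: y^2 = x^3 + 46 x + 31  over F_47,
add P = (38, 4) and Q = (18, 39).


P != Q, so use the chord formula.
s = (y2 - y1) / (x2 - x1) = (35) / (27) mod 47 = 10
x3 = s^2 - x1 - x2 mod 47 = 10^2 - 38 - 18 = 44
y3 = s (x1 - x3) - y1 mod 47 = 10 * (38 - 44) - 4 = 30

P + Q = (44, 30)


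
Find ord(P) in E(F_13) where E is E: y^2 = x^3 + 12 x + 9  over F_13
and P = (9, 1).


Compute successive multiples of P until we hit O:
  1P = (9, 1)
  2P = (11, 4)
  3P = (5, 5)
  4P = (0, 3)
  5P = (1, 3)
  6P = (12, 3)
  7P = (4, 11)
  8P = (4, 2)
  ... (continuing to 15P)
  15P = O

ord(P) = 15


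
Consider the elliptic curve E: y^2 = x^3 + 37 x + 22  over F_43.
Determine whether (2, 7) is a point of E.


Check whether y^2 = x^3 + 37 x + 22 (mod 43) for (x, y) = (2, 7).
LHS: y^2 = 7^2 mod 43 = 6
RHS: x^3 + 37 x + 22 = 2^3 + 37*2 + 22 mod 43 = 18
LHS != RHS

No, not on the curve


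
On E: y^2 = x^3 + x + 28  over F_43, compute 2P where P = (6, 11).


Doubling: s = (3 x1^2 + a) / (2 y1)
s = (3*6^2 + 1) / (2*11) mod 43 = 3
x3 = s^2 - 2 x1 mod 43 = 3^2 - 2*6 = 40
y3 = s (x1 - x3) - y1 mod 43 = 3 * (6 - 40) - 11 = 16

2P = (40, 16)


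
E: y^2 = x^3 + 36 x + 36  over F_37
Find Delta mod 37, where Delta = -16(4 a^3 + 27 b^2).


4 a^3 + 27 b^2 = 4*36^3 + 27*36^2 = 186624 + 34992 = 221616
Delta = -16 * (221616) = -3545856
Delta mod 37 = 2

Delta = 2 (mod 37)


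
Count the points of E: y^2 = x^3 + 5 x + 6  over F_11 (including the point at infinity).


For each x in F_11, count y with y^2 = x^3 + 5 x + 6 mod 11:
  x = 1: RHS = 1, y in [1, 10]  -> 2 point(s)
  x = 3: RHS = 4, y in [2, 9]  -> 2 point(s)
  x = 10: RHS = 0, y in [0]  -> 1 point(s)
Affine points: 5. Add the point at infinity: total = 6.

#E(F_11) = 6
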